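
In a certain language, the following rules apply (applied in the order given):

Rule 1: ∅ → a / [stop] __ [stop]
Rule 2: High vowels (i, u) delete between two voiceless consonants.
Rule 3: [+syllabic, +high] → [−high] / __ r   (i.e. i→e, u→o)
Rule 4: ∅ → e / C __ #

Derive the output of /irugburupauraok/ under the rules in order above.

Rule 1 (stop-cluster a-epenthesis): /g/ and /b/ form a stop–stop cluster, so [a] is inserted between them. /irugburupauraok/ → irugaburupauraok.
Rule 2 (high vowel syncope): no segment meets the environment; /irugaburupauraok/ is unchanged.
Rule 3 (pre-rhotic lowering): /i/ is a high vowel immediately before /r/, so it lowers to [e]. /u/ is a high vowel immediately before /r/, so it lowers to [o]. /u/ is a high vowel immediately before /r/, so it lowers to [o]. /irugaburupauraok/ → erugaborupaoraok.
Rule 4 (final e-epenthesis): the form ends in the consonant /k/, so [e] is inserted word-finally. /erugaborupaoraok/ → erugaborupaoraoke.

erugaborupaoraoke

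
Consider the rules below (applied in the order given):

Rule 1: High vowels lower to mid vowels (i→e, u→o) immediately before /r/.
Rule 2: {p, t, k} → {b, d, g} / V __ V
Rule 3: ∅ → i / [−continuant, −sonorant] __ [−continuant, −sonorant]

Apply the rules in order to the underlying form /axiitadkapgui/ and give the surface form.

Rule 1 (pre-rhotic lowering): no segment meets the environment; /axiitadkapgui/ is unchanged.
Rule 2 (intervocalic voicing): /t/ is a voiceless stop between vowels /i/ and /a/, so it voices to [d]. /axiitadkapgui/ → axiidadkapgui.
Rule 3 (stop-cluster i-epenthesis): /d/ and /k/ form a stop–stop cluster, so [i] is inserted between them. /p/ and /g/ form a stop–stop cluster, so [i] is inserted between them. /axiidadkapgui/ → axiidadikapigui.

axiidadikapigui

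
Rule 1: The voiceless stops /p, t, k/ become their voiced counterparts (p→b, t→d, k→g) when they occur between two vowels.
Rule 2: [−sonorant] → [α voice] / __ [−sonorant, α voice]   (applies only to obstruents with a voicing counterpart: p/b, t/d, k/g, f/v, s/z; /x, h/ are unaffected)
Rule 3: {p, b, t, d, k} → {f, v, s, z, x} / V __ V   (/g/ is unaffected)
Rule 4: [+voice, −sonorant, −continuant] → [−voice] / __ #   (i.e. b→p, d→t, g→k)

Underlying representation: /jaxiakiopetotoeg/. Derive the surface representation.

Rule 1 (intervocalic voicing): /k/ is a voiceless stop between vowels /a/ and /i/, so it voices to [g]. /p/ is a voiceless stop between vowels /o/ and /e/, so it voices to [b]. /t/ is a voiceless stop between vowels /e/ and /o/, so it voices to [d]. /t/ is a voiceless stop between vowels /o/ and /o/, so it voices to [d]. /jaxiakiopetotoeg/ → jaxiagiobedodoeg.
Rule 2 (regressive voicing assimilation): no segment meets the environment; /jaxiagiobedodoeg/ is unchanged.
Rule 3 (intervocalic spirantization): /b/ is a stop between vowels /o/ and /e/, so it spirantizes to the fricative [v]. /d/ is a stop between vowels /e/ and /o/, so it spirantizes to the fricative [z]. /d/ is a stop between vowels /o/ and /o/, so it spirantizes to the fricative [z]. /jaxiagiobedodoeg/ → jaxiagiovezozoeg.
Rule 4 (final devoicing): /g/ is a voiced stop in word-final position, so it devoices to [k]. /jaxiagiovezozoeg/ → jaxiagiovezozoek.

jaxiagiovezozoek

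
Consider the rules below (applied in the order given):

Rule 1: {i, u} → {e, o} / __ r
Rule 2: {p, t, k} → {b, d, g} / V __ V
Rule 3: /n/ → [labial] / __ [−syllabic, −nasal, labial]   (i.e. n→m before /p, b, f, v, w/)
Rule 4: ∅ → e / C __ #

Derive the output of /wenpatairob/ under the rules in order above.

Rule 1 (pre-rhotic lowering): /i/ is a high vowel immediately before /r/, so it lowers to [e]. /wenpatairob/ → wenpataerob.
Rule 2 (intervocalic voicing): /t/ is a voiceless stop between vowels /a/ and /a/, so it voices to [d]. /wenpataerob/ → wenpadaerob.
Rule 3 (nasal place assimilation): /n/ precedes the labial consonant /p/, so it assimilates in place to [m]. /wenpadaerob/ → wempadaerob.
Rule 4 (final e-epenthesis): the form ends in the consonant /b/, so [e] is inserted word-finally. /wempadaerob/ → wempadaerobe.

wempadaerobe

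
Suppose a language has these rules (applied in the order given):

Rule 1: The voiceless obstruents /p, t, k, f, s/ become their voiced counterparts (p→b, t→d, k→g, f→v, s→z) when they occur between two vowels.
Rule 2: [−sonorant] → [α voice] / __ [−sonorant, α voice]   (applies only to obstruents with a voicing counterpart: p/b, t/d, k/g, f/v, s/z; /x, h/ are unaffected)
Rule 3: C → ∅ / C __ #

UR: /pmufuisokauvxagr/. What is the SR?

pmuvuizogaufxag

Rule 1 (intervocalic voicing): /f/ is a voiceless obstruent between vowels /u/ and /u/, so it voices to [v]. /s/ is a voiceless obstruent between vowels /i/ and /o/, so it voices to [z]. /k/ is a voiceless obstruent between vowels /o/ and /a/, so it voices to [g]. /pmufuisokauvxagr/ → pmuvuizogauvxagr.
Rule 2 (regressive voicing assimilation): /v/ precedes the voiceless obstruent /x/, so it devoices to [f] by assimilation. /pmuvuizogauvxagr/ → pmuvuizogaufxagr.
Rule 3 (final cluster simplification): /r/ is the second consonant of a word-final cluster /gr/, so it deletes. /pmuvuizogaufxagr/ → pmuvuizogaufxag.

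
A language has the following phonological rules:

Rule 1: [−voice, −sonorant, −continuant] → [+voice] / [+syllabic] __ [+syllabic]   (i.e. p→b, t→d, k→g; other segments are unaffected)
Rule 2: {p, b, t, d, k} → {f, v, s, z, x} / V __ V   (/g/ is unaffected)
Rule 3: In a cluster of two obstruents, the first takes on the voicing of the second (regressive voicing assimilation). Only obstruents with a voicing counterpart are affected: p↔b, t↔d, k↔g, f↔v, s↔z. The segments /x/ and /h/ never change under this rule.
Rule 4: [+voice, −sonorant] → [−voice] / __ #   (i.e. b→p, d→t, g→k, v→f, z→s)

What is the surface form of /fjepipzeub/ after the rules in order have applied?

fjevibzeup

Rule 1 (intervocalic voicing): /p/ is a voiceless stop between vowels /e/ and /i/, so it voices to [b]. /fjepipzeub/ → fjebipzeub.
Rule 2 (intervocalic spirantization): /b/ is a stop between vowels /e/ and /i/, so it spirantizes to the fricative [v]. /fjebipzeub/ → fjevipzeub.
Rule 3 (regressive voicing assimilation): /p/ precedes the voiced obstruent /z/, so it voices to [b] by assimilation. /fjevipzeub/ → fjevibzeub.
Rule 4 (final devoicing): /b/ is a voiced obstruent in word-final position, so it devoices to [p]. /fjevibzeub/ → fjevibzeup.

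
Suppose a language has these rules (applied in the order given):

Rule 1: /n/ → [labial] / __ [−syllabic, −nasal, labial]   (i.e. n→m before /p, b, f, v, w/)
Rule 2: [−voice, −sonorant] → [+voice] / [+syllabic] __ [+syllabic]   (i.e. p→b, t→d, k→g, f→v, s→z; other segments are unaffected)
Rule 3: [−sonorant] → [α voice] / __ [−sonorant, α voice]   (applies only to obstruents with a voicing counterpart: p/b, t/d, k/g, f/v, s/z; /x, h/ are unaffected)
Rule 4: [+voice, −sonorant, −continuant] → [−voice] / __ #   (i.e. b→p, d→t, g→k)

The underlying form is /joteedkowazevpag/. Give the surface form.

Rule 1 (nasal place assimilation): no segment meets the environment; /joteedkowazevpag/ is unchanged.
Rule 2 (intervocalic voicing): /t/ is a voiceless obstruent between vowels /o/ and /e/, so it voices to [d]. /joteedkowazevpag/ → jodeedkowazevpag.
Rule 3 (regressive voicing assimilation): /d/ precedes the voiceless obstruent /k/, so it devoices to [t] by assimilation. /v/ precedes the voiceless obstruent /p/, so it devoices to [f] by assimilation. /jodeedkowazevpag/ → jodeetkowazefpag.
Rule 4 (final devoicing): /g/ is a voiced stop in word-final position, so it devoices to [k]. /jodeetkowazefpag/ → jodeetkowazefpak.

jodeetkowazefpak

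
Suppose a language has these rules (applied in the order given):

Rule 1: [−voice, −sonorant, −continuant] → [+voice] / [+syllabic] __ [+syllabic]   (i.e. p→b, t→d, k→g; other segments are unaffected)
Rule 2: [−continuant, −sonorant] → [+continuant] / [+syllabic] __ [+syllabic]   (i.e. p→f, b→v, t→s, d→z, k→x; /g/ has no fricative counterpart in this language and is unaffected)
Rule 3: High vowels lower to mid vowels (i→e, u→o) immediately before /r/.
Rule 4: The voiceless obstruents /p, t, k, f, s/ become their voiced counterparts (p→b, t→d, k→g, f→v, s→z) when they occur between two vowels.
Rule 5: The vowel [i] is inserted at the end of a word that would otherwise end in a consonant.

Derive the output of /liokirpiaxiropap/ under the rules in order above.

liogerpiaxerovapi

Rule 1 (intervocalic voicing): /k/ is a voiceless stop between vowels /o/ and /i/, so it voices to [g]. /p/ is a voiceless stop between vowels /o/ and /a/, so it voices to [b]. /liokirpiaxiropap/ → liogirpiaxirobap.
Rule 2 (intervocalic spirantization): /b/ is a stop between vowels /o/ and /a/, so it spirantizes to the fricative [v]. /liogirpiaxirobap/ → liogirpiaxirovap.
Rule 3 (pre-rhotic lowering): /i/ is a high vowel immediately before /r/, so it lowers to [e]. /i/ is a high vowel immediately before /r/, so it lowers to [e]. /liogirpiaxirovap/ → liogerpiaxerovap.
Rule 4 (intervocalic voicing): no segment meets the environment; /liogerpiaxerovap/ is unchanged.
Rule 5 (final i-epenthesis): the form ends in the consonant /p/, so [i] is inserted word-finally. /liogerpiaxerovap/ → liogerpiaxerovapi.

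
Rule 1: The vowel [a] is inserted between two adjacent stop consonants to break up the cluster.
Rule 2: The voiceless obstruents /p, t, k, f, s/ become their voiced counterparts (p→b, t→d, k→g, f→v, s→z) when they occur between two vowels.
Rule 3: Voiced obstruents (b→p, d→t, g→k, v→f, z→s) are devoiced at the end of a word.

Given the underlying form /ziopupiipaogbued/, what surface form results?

Rule 1 (stop-cluster a-epenthesis): /g/ and /b/ form a stop–stop cluster, so [a] is inserted between them. /ziopupiipaogbued/ → ziopupiipaogabued.
Rule 2 (intervocalic voicing): /p/ is a voiceless obstruent between vowels /o/ and /u/, so it voices to [b]. /p/ is a voiceless obstruent between vowels /u/ and /i/, so it voices to [b]. /p/ is a voiceless obstruent between vowels /i/ and /a/, so it voices to [b]. /ziopupiipaogabued/ → ziobubiibaogabued.
Rule 3 (final devoicing): /d/ is a voiced obstruent in word-final position, so it devoices to [t]. /ziobubiibaogabued/ → ziobubiibaogabuet.

ziobubiibaogabuet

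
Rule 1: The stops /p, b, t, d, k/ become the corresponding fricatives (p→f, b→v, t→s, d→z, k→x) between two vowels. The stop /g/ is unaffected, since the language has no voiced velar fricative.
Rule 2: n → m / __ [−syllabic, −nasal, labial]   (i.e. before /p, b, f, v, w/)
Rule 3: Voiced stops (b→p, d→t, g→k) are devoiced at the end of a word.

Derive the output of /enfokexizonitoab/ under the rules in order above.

emfoxexizonisoap

Rule 1 (intervocalic spirantization): /k/ is a stop between vowels /o/ and /e/, so it spirantizes to the fricative [x]. /t/ is a stop between vowels /i/ and /o/, so it spirantizes to the fricative [s]. /enfokexizonitoab/ → enfoxexizonisoab.
Rule 2 (nasal place assimilation): /n/ precedes the labial consonant /f/, so it assimilates in place to [m]. /enfoxexizonisoab/ → emfoxexizonisoab.
Rule 3 (final devoicing): /b/ is a voiced stop in word-final position, so it devoices to [p]. /emfoxexizonisoab/ → emfoxexizonisoap.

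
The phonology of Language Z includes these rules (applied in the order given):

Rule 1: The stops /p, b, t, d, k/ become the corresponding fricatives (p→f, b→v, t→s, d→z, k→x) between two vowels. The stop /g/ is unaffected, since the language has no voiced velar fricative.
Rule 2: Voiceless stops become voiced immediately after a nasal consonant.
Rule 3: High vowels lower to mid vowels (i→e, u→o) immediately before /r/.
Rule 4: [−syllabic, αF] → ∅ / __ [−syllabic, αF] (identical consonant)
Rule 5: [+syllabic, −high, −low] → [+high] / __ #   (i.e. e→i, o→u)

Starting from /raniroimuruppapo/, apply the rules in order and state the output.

raneroimorupafu

Rule 1 (intervocalic spirantization): /p/ is a stop between vowels /a/ and /o/, so it spirantizes to the fricative [f]. /raniroimuruppapo/ → raniroimuruppafo.
Rule 2 (post-nasal voicing): no segment meets the environment; /raniroimuruppafo/ is unchanged.
Rule 3 (pre-rhotic lowering): /i/ is a high vowel immediately before /r/, so it lowers to [e]. /u/ is a high vowel immediately before /r/, so it lowers to [o]. /raniroimuruppafo/ → raneroimoruppafo.
Rule 4 (degemination): /pp/ is a geminate; the first /p/ deletes. /raneroimoruppafo/ → raneroimorupafo.
Rule 5 (final vowel raising): /o/ is a mid vowel in word-final position, so it raises to [u]. /raneroimorupafo/ → raneroimorupafu.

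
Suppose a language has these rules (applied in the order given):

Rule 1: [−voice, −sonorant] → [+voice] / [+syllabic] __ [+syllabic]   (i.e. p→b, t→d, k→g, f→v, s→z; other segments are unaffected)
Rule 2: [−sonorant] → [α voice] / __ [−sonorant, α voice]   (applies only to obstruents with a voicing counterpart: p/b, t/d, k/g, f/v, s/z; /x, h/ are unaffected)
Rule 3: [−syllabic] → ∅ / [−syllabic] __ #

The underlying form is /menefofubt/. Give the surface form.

Rule 1 (intervocalic voicing): /f/ is a voiceless obstruent between vowels /e/ and /o/, so it voices to [v]. /f/ is a voiceless obstruent between vowels /o/ and /u/, so it voices to [v]. /menefofubt/ → menevovubt.
Rule 2 (regressive voicing assimilation): /b/ precedes the voiceless obstruent /t/, so it devoices to [p] by assimilation. /menevovubt/ → menevovupt.
Rule 3 (final cluster simplification): /t/ is the second consonant of a word-final cluster /pt/, so it deletes. /menevovupt/ → menevovup.

menevovup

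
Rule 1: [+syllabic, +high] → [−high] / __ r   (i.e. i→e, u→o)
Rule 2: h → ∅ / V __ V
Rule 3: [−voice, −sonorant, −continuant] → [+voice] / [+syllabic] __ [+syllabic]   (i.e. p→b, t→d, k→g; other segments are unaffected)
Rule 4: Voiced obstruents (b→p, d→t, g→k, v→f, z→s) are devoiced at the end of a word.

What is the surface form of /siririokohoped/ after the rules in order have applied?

sereriogoobet

Rule 1 (pre-rhotic lowering): /i/ is a high vowel immediately before /r/, so it lowers to [e]. /i/ is a high vowel immediately before /r/, so it lowers to [e]. /siririokohoped/ → sereriokohoped.
Rule 2 (intervocalic h-deletion): /h/ occurs between vowels /o/ and /o/, so it deletes. /sereriokohoped/ → sereriokooped.
Rule 3 (intervocalic voicing): /k/ is a voiceless stop between vowels /o/ and /o/, so it voices to [g]. /p/ is a voiceless stop between vowels /o/ and /e/, so it voices to [b]. /sereriokooped/ → sereriogoobed.
Rule 4 (final devoicing): /d/ is a voiced obstruent in word-final position, so it devoices to [t]. /sereriogoobed/ → sereriogoobet.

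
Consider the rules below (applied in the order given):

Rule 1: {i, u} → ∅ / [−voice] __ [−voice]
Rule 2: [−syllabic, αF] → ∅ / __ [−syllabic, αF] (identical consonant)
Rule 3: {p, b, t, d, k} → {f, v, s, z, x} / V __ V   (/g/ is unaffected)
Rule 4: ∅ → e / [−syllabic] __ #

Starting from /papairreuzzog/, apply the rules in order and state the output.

pafaireuzoge

Rule 1 (high vowel syncope): no segment meets the environment; /papairreuzzog/ is unchanged.
Rule 2 (degemination): /rr/ is a geminate; the first /r/ deletes. /zz/ is a geminate; the first /z/ deletes. /papairreuzzog/ → papaireuzog.
Rule 3 (intervocalic spirantization): /p/ is a stop between vowels /a/ and /a/, so it spirantizes to the fricative [f]. /papaireuzog/ → pafaireuzog.
Rule 4 (final e-epenthesis): the form ends in the consonant /g/, so [e] is inserted word-finally. /pafaireuzog/ → pafaireuzoge.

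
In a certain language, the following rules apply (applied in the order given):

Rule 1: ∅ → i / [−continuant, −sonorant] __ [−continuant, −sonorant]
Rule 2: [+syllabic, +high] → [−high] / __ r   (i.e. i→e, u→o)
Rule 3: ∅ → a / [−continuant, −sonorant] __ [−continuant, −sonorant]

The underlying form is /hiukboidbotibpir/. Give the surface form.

Rule 1 (stop-cluster i-epenthesis): /k/ and /b/ form a stop–stop cluster, so [i] is inserted between them. /d/ and /b/ form a stop–stop cluster, so [i] is inserted between them. /b/ and /p/ form a stop–stop cluster, so [i] is inserted between them. /hiukboidbotibpir/ → hiukiboidibotibipir.
Rule 2 (pre-rhotic lowering): /i/ is a high vowel immediately before /r/, so it lowers to [e]. /hiukiboidibotibipir/ → hiukiboidibotibiper.
Rule 3 (stop-cluster a-epenthesis): no segment meets the environment; /hiukiboidibotibiper/ is unchanged.

hiukiboidibotibiper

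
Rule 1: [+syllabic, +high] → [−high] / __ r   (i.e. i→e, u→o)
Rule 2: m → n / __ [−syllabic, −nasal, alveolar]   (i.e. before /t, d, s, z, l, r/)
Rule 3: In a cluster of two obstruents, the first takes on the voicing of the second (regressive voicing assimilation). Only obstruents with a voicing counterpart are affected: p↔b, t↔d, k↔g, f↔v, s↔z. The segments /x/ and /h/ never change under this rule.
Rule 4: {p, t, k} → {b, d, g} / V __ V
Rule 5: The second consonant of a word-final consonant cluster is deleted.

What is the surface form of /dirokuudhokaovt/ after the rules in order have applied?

Rule 1 (pre-rhotic lowering): /i/ is a high vowel immediately before /r/, so it lowers to [e]. /dirokuudhokaovt/ → derokuudhokaovt.
Rule 2 (nasal place assimilation): no segment meets the environment; /derokuudhokaovt/ is unchanged.
Rule 3 (regressive voicing assimilation): /d/ precedes the voiceless obstruent /h/, so it devoices to [t] by assimilation. /v/ precedes the voiceless obstruent /t/, so it devoices to [f] by assimilation. /derokuudhokaovt/ → derokuuthokaoft.
Rule 4 (intervocalic voicing): /k/ is a voiceless stop between vowels /o/ and /u/, so it voices to [g]. /k/ is a voiceless stop between vowels /o/ and /a/, so it voices to [g]. /derokuuthokaoft/ → deroguuthogaoft.
Rule 5 (final cluster simplification): /t/ is the second consonant of a word-final cluster /ft/, so it deletes. /deroguuthogaoft/ → deroguuthogaof.

deroguuthogaof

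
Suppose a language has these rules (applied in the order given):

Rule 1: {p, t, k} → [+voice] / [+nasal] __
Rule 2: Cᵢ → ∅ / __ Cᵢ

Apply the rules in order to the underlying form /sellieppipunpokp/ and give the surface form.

seliepipunbokp

Rule 1 (post-nasal voicing): /p/ is a voiceless stop immediately after the nasal /n/, so it voices to [b]. /sellieppipunpokp/ → sellieppipunbokp.
Rule 2 (degemination): /ll/ is a geminate; the first /l/ deletes. /pp/ is a geminate; the first /p/ deletes. /sellieppipunbokp/ → seliepipunbokp.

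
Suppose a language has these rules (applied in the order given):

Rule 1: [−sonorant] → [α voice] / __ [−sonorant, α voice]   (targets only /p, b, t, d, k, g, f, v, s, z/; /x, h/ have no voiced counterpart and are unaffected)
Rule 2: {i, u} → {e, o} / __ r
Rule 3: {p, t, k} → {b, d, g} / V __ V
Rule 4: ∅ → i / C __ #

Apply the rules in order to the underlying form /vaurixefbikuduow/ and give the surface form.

Rule 1 (regressive voicing assimilation): /f/ precedes the voiced obstruent /b/, so it voices to [v] by assimilation. /vaurixefbikuduow/ → vaurixevbikuduow.
Rule 2 (pre-rhotic lowering): /u/ is a high vowel immediately before /r/, so it lowers to [o]. /vaurixevbikuduow/ → vaorixevbikuduow.
Rule 3 (intervocalic voicing): /k/ is a voiceless stop between vowels /i/ and /u/, so it voices to [g]. /vaorixevbikuduow/ → vaorixevbiguduow.
Rule 4 (final i-epenthesis): the form ends in the consonant /w/, so [i] is inserted word-finally. /vaorixevbiguduow/ → vaorixevbiguduowi.

vaorixevbiguduowi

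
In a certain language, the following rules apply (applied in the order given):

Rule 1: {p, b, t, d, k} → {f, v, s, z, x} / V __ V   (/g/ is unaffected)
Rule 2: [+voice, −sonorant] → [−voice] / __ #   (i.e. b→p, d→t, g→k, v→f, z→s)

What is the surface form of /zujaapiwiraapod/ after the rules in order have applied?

zujaafiwiraafot

Rule 1 (intervocalic spirantization): /p/ is a stop between vowels /a/ and /i/, so it spirantizes to the fricative [f]. /p/ is a stop between vowels /a/ and /o/, so it spirantizes to the fricative [f]. /zujaapiwiraapod/ → zujaafiwiraafod.
Rule 2 (final devoicing): /d/ is a voiced obstruent in word-final position, so it devoices to [t]. /zujaafiwiraafod/ → zujaafiwiraafot.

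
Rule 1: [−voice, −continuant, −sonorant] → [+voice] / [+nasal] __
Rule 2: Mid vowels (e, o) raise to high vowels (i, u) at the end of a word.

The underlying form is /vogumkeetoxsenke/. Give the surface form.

vogumgeetoxsengi

Rule 1 (post-nasal voicing): /k/ is a voiceless stop immediately after the nasal /m/, so it voices to [g]. /k/ is a voiceless stop immediately after the nasal /n/, so it voices to [g]. /vogumkeetoxsenke/ → vogumgeetoxsenge.
Rule 2 (final vowel raising): /e/ is a mid vowel in word-final position, so it raises to [i]. /vogumgeetoxsenge/ → vogumgeetoxsengi.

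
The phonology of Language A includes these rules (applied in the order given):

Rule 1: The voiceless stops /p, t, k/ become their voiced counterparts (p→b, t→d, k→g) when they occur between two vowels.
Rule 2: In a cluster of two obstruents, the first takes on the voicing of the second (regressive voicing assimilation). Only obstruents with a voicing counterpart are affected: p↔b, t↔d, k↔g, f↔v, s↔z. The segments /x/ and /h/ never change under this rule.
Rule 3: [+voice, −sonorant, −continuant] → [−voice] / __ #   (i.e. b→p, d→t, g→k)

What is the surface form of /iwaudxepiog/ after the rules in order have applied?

iwautxebiok

Rule 1 (intervocalic voicing): /p/ is a voiceless stop between vowels /e/ and /i/, so it voices to [b]. /iwaudxepiog/ → iwaudxebiog.
Rule 2 (regressive voicing assimilation): /d/ precedes the voiceless obstruent /x/, so it devoices to [t] by assimilation. /iwaudxebiog/ → iwautxebiog.
Rule 3 (final devoicing): /g/ is a voiced stop in word-final position, so it devoices to [k]. /iwautxebiog/ → iwautxebiok.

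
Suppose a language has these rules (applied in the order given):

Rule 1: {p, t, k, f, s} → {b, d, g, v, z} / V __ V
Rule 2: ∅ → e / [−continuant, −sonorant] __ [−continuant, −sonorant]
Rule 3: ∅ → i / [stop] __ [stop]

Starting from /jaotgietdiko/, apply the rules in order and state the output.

Rule 1 (intervocalic voicing): /k/ is a voiceless obstruent between vowels /i/ and /o/, so it voices to [g]. /jaotgietdiko/ → jaotgietdigo.
Rule 2 (stop-cluster e-epenthesis): /t/ and /g/ form a stop–stop cluster, so [e] is inserted between them. /t/ and /d/ form a stop–stop cluster, so [e] is inserted between them. /jaotgietdigo/ → jaotegietedigo.
Rule 3 (stop-cluster i-epenthesis): no segment meets the environment; /jaotegietedigo/ is unchanged.

jaotegietedigo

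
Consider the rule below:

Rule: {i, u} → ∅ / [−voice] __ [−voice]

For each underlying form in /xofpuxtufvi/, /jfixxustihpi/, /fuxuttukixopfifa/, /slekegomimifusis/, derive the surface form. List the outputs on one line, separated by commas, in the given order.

xofpxtfvi, jfxxsthpi, fxttkxopffa, slekegomimifss

/xofpuxtufvi/: /u/ is a high vowel flanked by voiceless consonants /p/ and /x/, so it deletes. /u/ is a high vowel flanked by voiceless consonants /t/ and /f/, so it deletes. → [xofpxtfvi].
/jfixxustihpi/: /i/ is a high vowel flanked by voiceless consonants /f/ and /x/, so it deletes. /u/ is a high vowel flanked by voiceless consonants /x/ and /s/, so it deletes. /i/ is a high vowel flanked by voiceless consonants /t/ and /h/, so it deletes. → [jfxxsthpi].
/fuxuttukixopfifa/: /u/ is a high vowel flanked by voiceless consonants /f/ and /x/, so it deletes. /u/ is a high vowel flanked by voiceless consonants /x/ and /t/, so it deletes. /u/ is a high vowel flanked by voiceless consonants /t/ and /k/, so it deletes. /i/ is a high vowel flanked by voiceless consonants /k/ and /x/, so it deletes. /i/ is a high vowel flanked by voiceless consonants /f/ and /f/, so it deletes. → [fxttkxopffa].
/slekegomimifusis/: /u/ is a high vowel flanked by voiceless consonants /f/ and /s/, so it deletes. /i/ is a high vowel flanked by voiceless consonants /s/ and /s/, so it deletes. → [slekegomimifss].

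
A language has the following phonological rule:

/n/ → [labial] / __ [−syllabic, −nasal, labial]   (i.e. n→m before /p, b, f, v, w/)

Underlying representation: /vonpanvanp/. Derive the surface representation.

vompamvamp

/n/ precedes the labial consonant /p/, so it assimilates in place to [m].
/n/ precedes the labial consonant /v/, so it assimilates in place to [m].
/n/ precedes the labial consonant /p/, so it assimilates in place to [m].
Surface form: [vompamvamp].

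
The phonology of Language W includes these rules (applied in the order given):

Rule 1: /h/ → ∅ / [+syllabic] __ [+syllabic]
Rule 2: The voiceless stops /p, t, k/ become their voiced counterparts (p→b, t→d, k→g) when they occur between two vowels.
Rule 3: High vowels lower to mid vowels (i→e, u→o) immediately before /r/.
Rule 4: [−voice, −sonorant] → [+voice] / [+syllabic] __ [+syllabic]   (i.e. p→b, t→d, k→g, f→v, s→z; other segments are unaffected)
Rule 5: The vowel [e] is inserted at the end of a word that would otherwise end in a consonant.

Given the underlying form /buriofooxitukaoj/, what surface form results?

Rule 1 (intervocalic h-deletion): no segment meets the environment; /buriofooxitukaoj/ is unchanged.
Rule 2 (intervocalic voicing): /t/ is a voiceless stop between vowels /i/ and /u/, so it voices to [d]. /k/ is a voiceless stop between vowels /u/ and /a/, so it voices to [g]. /buriofooxitukaoj/ → buriofooxidugaoj.
Rule 3 (pre-rhotic lowering): /u/ is a high vowel immediately before /r/, so it lowers to [o]. /buriofooxidugaoj/ → boriofooxidugaoj.
Rule 4 (intervocalic voicing): /f/ is a voiceless obstruent between vowels /o/ and /o/, so it voices to [v]. /boriofooxidugaoj/ → boriovooxidugaoj.
Rule 5 (final e-epenthesis): the form ends in the consonant /j/, so [e] is inserted word-finally. /boriovooxidugaoj/ → boriovooxidugaoje.

boriovooxidugaoje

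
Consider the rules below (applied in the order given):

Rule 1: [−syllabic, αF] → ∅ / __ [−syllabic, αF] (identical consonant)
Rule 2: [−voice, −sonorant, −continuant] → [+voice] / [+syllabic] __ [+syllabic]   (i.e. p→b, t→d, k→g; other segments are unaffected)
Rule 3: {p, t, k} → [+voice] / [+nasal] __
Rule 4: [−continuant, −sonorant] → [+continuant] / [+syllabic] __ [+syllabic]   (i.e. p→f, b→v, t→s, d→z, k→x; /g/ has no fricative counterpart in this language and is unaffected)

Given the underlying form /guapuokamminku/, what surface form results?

Rule 1 (degemination): /mm/ is a geminate; the first /m/ deletes. /guapuokamminku/ → guapuokaminku.
Rule 2 (intervocalic voicing): /p/ is a voiceless stop between vowels /a/ and /u/, so it voices to [b]. /k/ is a voiceless stop between vowels /o/ and /a/, so it voices to [g]. /guapuokaminku/ → guabuogaminku.
Rule 3 (post-nasal voicing): /k/ is a voiceless stop immediately after the nasal /n/, so it voices to [g]. /guabuogaminku/ → guabuogamingu.
Rule 4 (intervocalic spirantization): /b/ is a stop between vowels /a/ and /u/, so it spirantizes to the fricative [v]. /guabuogamingu/ → guavuogamingu.

guavuogamingu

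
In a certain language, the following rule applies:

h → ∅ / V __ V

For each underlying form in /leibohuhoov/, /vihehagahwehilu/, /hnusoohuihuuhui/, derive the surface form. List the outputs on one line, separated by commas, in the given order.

/leibohuhoov/: /h/ occurs between vowels /o/ and /u/, so it deletes. /h/ occurs between vowels /u/ and /o/, so it deletes. → [leibouoov].
/vihehagahwehilu/: /h/ occurs between vowels /i/ and /e/, so it deletes. /h/ occurs between vowels /e/ and /a/, so it deletes. /h/ occurs between vowels /e/ and /i/, so it deletes. → [vieagahweilu].
/hnusoohuihuuhui/: /h/ occurs between vowels /o/ and /u/, so it deletes. /h/ occurs between vowels /i/ and /u/, so it deletes. /h/ occurs between vowels /u/ and /u/, so it deletes. → [hnusoouiuuui].

leibouoov, vieagahweilu, hnusoouiuuui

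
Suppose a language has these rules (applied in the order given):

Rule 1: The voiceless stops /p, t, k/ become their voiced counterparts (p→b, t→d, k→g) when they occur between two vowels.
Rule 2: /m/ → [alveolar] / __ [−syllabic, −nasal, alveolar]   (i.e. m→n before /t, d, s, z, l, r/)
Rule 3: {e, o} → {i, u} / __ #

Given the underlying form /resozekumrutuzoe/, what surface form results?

Rule 1 (intervocalic voicing): /k/ is a voiceless stop between vowels /e/ and /u/, so it voices to [g]. /t/ is a voiceless stop between vowels /u/ and /u/, so it voices to [d]. /resozekumrutuzoe/ → resozegumruduzoe.
Rule 2 (nasal place assimilation): /m/ precedes the alveolar consonant /r/, so it assimilates in place to [n]. /resozegumruduzoe/ → resozegunruduzoe.
Rule 3 (final vowel raising): /e/ is a mid vowel in word-final position, so it raises to [i]. /resozegunruduzoe/ → resozegunruduzoi.

resozegunruduzoi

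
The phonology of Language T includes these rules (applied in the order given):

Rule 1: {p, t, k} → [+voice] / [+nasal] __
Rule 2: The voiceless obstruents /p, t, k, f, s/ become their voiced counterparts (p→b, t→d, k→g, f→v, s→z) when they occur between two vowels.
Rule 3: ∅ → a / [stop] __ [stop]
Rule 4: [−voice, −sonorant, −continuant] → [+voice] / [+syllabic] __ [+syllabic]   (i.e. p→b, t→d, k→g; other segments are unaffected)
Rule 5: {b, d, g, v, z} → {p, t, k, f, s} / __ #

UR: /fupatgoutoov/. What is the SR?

fubadagoudoof

Rule 1 (post-nasal voicing): no segment meets the environment; /fupatgoutoov/ is unchanged.
Rule 2 (intervocalic voicing): /p/ is a voiceless obstruent between vowels /u/ and /a/, so it voices to [b]. /t/ is a voiceless obstruent between vowels /u/ and /o/, so it voices to [d]. /fupatgoutoov/ → fubatgoudoov.
Rule 3 (stop-cluster a-epenthesis): /t/ and /g/ form a stop–stop cluster, so [a] is inserted between them. /fubatgoudoov/ → fubatagoudoov.
Rule 4 (intervocalic voicing): /t/ is a voiceless stop between vowels /a/ and /a/, so it voices to [d]. /fubatagoudoov/ → fubadagoudoov.
Rule 5 (final devoicing): /v/ is a voiced obstruent in word-final position, so it devoices to [f]. /fubadagoudoov/ → fubadagoudoof.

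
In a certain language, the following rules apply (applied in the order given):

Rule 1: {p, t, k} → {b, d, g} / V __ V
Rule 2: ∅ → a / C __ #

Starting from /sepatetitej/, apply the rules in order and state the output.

sebadedideja

Rule 1 (intervocalic voicing): /p/ is a voiceless stop between vowels /e/ and /a/, so it voices to [b]. /t/ is a voiceless stop between vowels /a/ and /e/, so it voices to [d]. /t/ is a voiceless stop between vowels /e/ and /i/, so it voices to [d]. /t/ is a voiceless stop between vowels /i/ and /e/, so it voices to [d]. /sepatetitej/ → sebadedidej.
Rule 2 (final a-epenthesis): the form ends in the consonant /j/, so [a] is inserted word-finally. /sebadedidej/ → sebadedideja.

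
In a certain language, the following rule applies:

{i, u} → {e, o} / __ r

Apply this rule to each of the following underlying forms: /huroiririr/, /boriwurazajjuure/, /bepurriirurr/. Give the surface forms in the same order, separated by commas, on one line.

/huroiririr/: /u/ is a high vowel immediately before /r/, so it lowers to [o]. /i/ is a high vowel immediately before /r/, so it lowers to [e]. /i/ is a high vowel immediately before /r/, so it lowers to [e]. /i/ is a high vowel immediately before /r/, so it lowers to [e]. → [horoererer].
/boriwurazajjuure/: /u/ is a high vowel immediately before /r/, so it lowers to [o]. /u/ is a high vowel immediately before /r/, so it lowers to [o]. → [boriworazajjuore].
/bepurriirurr/: /u/ is a high vowel immediately before /r/, so it lowers to [o]. /i/ is a high vowel immediately before /r/, so it lowers to [e]. /u/ is a high vowel immediately before /r/, so it lowers to [o]. → [beporrierorr].

horoererer, boriworazajjuore, beporrierorr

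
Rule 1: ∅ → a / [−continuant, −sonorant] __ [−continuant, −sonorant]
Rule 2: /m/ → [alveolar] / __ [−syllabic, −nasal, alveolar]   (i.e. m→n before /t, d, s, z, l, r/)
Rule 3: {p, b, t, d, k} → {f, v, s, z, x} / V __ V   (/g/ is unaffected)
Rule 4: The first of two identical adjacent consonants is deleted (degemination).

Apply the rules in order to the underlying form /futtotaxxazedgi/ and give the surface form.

Rule 1 (stop-cluster a-epenthesis): /t/ and /t/ form a stop–stop cluster, so [a] is inserted between them. /d/ and /g/ form a stop–stop cluster, so [a] is inserted between them. /futtotaxxazedgi/ → futatotaxxazedagi.
Rule 2 (nasal place assimilation): no segment meets the environment; /futatotaxxazedagi/ is unchanged.
Rule 3 (intervocalic spirantization): /t/ is a stop between vowels /u/ and /a/, so it spirantizes to the fricative [s]. /t/ is a stop between vowels /a/ and /o/, so it spirantizes to the fricative [s]. /t/ is a stop between vowels /o/ and /a/, so it spirantizes to the fricative [s]. /d/ is a stop between vowels /e/ and /a/, so it spirantizes to the fricative [z]. /futatotaxxazedagi/ → fusasosaxxazezagi.
Rule 4 (degemination): /xx/ is a geminate; the first /x/ deletes. /fusasosaxxazezagi/ → fusasosaxazezagi.

fusasosaxazezagi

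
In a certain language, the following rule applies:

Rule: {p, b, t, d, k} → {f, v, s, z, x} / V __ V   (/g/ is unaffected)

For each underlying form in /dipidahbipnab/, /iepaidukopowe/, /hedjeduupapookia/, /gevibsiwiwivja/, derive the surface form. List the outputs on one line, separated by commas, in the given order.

difizahbipnab, iefaizuxofowe, hedjezuufafooxia, gevibsiwiwivja

/dipidahbipnab/: /p/ is a stop between vowels /i/ and /i/, so it spirantizes to the fricative [f]. /d/ is a stop between vowels /i/ and /a/, so it spirantizes to the fricative [z]. → [difizahbipnab].
/iepaidukopowe/: /p/ is a stop between vowels /e/ and /a/, so it spirantizes to the fricative [f]. /d/ is a stop between vowels /i/ and /u/, so it spirantizes to the fricative [z]. /k/ is a stop between vowels /u/ and /o/, so it spirantizes to the fricative [x]. /p/ is a stop between vowels /o/ and /o/, so it spirantizes to the fricative [f]. → [iefaizuxofowe].
/hedjeduupapookia/: /d/ is a stop between vowels /e/ and /u/, so it spirantizes to the fricative [z]. /p/ is a stop between vowels /u/ and /a/, so it spirantizes to the fricative [f]. /p/ is a stop between vowels /a/ and /o/, so it spirantizes to the fricative [f]. /k/ is a stop between vowels /o/ and /i/, so it spirantizes to the fricative [x]. → [hedjezuufafooxia].
/gevibsiwiwivja/: the rule's environment is not met; surfaces unchanged as [gevibsiwiwivja].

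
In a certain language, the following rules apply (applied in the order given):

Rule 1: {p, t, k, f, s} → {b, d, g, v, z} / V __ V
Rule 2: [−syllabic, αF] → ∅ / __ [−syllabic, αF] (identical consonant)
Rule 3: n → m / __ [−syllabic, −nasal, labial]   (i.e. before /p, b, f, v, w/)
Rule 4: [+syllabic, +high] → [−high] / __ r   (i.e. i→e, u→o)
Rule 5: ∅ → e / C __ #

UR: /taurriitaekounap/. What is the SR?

Rule 1 (intervocalic voicing): /t/ is a voiceless obstruent between vowels /i/ and /a/, so it voices to [d]. /k/ is a voiceless obstruent between vowels /e/ and /o/, so it voices to [g]. /taurriitaekounap/ → taurriidaegounap.
Rule 2 (degemination): /rr/ is a geminate; the first /r/ deletes. /taurriidaegounap/ → tauriidaegounap.
Rule 3 (nasal place assimilation): no segment meets the environment; /tauriidaegounap/ is unchanged.
Rule 4 (pre-rhotic lowering): /u/ is a high vowel immediately before /r/, so it lowers to [o]. /tauriidaegounap/ → taoriidaegounap.
Rule 5 (final e-epenthesis): the form ends in the consonant /p/, so [e] is inserted word-finally. /taoriidaegounap/ → taoriidaegounape.

taoriidaegounape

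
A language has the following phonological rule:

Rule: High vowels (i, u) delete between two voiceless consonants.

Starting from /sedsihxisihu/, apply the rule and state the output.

/i/ is a high vowel flanked by voiceless consonants /s/ and /h/, so it deletes.
/i/ is a high vowel flanked by voiceless consonants /x/ and /s/, so it deletes.
/i/ is a high vowel flanked by voiceless consonants /s/ and /h/, so it deletes.
The other instance of /u/ does not occur in the required environment and remains unchanged.
Surface form: [sedshxshu].

sedshxshu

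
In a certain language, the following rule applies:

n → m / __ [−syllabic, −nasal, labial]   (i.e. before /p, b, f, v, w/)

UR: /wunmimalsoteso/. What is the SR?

wunmimalsoteso

No segment of /wunmimalsoteso/ meets the structural description of the rule, so the form surfaces unchanged.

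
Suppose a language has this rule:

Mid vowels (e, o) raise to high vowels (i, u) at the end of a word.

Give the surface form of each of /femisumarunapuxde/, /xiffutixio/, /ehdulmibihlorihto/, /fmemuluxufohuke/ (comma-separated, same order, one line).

/femisumarunapuxde/: /e/ is a mid vowel in word-final position, so it raises to [i]. → [femisumarunapuxdi].
/xiffutixio/: /o/ is a mid vowel in word-final position, so it raises to [u]. → [xiffutixiu].
/ehdulmibihlorihto/: /o/ is a mid vowel in word-final position, so it raises to [u]. → [ehdulmibihlorihtu].
/fmemuluxufohuke/: /e/ is a mid vowel in word-final position, so it raises to [i]. → [fmemuluxufohuki].

femisumarunapuxdi, xiffutixiu, ehdulmibihlorihtu, fmemuluxufohuki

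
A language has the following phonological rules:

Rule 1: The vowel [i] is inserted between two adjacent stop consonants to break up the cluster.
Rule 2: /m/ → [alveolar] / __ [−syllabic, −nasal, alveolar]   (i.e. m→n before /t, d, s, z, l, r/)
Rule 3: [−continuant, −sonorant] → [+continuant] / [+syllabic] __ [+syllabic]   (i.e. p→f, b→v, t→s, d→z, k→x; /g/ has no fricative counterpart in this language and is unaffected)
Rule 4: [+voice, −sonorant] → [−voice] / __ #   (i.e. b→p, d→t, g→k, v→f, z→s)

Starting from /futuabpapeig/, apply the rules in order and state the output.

Rule 1 (stop-cluster i-epenthesis): /b/ and /p/ form a stop–stop cluster, so [i] is inserted between them. /futuabpapeig/ → futuabipapeig.
Rule 2 (nasal place assimilation): no segment meets the environment; /futuabipapeig/ is unchanged.
Rule 3 (intervocalic spirantization): /t/ is a stop between vowels /u/ and /u/, so it spirantizes to the fricative [s]. /b/ is a stop between vowels /a/ and /i/, so it spirantizes to the fricative [v]. /p/ is a stop between vowels /i/ and /a/, so it spirantizes to the fricative [f]. /p/ is a stop between vowels /a/ and /e/, so it spirantizes to the fricative [f]. /futuabipapeig/ → fusuavifafeig.
Rule 4 (final devoicing): /g/ is a voiced obstruent in word-final position, so it devoices to [k]. /fusuavifafeig/ → fusuavifafeik.

fusuavifafeik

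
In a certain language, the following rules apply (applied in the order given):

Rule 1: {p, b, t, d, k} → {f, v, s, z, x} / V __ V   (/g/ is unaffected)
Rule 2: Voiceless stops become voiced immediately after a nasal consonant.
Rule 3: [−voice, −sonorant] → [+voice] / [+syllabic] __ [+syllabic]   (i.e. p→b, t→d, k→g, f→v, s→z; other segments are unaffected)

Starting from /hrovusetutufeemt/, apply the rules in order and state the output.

hrovuzezuzuveemd

Rule 1 (intervocalic spirantization): /t/ is a stop between vowels /e/ and /u/, so it spirantizes to the fricative [s]. /t/ is a stop between vowels /u/ and /u/, so it spirantizes to the fricative [s]. /hrovusetutufeemt/ → hrovusesusufeemt.
Rule 2 (post-nasal voicing): /t/ is a voiceless stop immediately after the nasal /m/, so it voices to [d]. /hrovusesusufeemt/ → hrovusesusufeemd.
Rule 3 (intervocalic voicing): /s/ is a voiceless obstruent between vowels /u/ and /e/, so it voices to [z]. /s/ is a voiceless obstruent between vowels /e/ and /u/, so it voices to [z]. /s/ is a voiceless obstruent between vowels /u/ and /u/, so it voices to [z]. /f/ is a voiceless obstruent between vowels /u/ and /e/, so it voices to [v]. /hrovusesusufeemd/ → hrovuzezuzuveemd.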